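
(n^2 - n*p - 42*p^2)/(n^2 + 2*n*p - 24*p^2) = (-n + 7*p)/(-n + 4*p)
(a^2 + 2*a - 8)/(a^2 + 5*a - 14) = (a + 4)/(a + 7)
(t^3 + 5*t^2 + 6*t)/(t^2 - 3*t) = (t^2 + 5*t + 6)/(t - 3)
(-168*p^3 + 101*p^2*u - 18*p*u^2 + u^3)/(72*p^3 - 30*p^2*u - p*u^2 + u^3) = (-56*p^2 + 15*p*u - u^2)/(24*p^2 - 2*p*u - u^2)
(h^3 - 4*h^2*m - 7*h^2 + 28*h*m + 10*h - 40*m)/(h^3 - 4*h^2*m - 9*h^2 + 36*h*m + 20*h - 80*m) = (h - 2)/(h - 4)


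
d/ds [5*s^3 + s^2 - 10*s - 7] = 15*s^2 + 2*s - 10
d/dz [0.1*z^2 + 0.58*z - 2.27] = 0.2*z + 0.58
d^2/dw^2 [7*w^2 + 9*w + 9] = 14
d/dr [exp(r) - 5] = exp(r)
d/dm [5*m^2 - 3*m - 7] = 10*m - 3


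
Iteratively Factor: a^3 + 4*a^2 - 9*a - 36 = (a + 3)*(a^2 + a - 12) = (a - 3)*(a + 3)*(a + 4)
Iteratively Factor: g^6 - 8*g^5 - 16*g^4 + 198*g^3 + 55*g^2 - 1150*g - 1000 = (g + 1)*(g^5 - 9*g^4 - 7*g^3 + 205*g^2 - 150*g - 1000) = (g + 1)*(g + 2)*(g^4 - 11*g^3 + 15*g^2 + 175*g - 500) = (g - 5)*(g + 1)*(g + 2)*(g^3 - 6*g^2 - 15*g + 100) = (g - 5)*(g + 1)*(g + 2)*(g + 4)*(g^2 - 10*g + 25) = (g - 5)^2*(g + 1)*(g + 2)*(g + 4)*(g - 5)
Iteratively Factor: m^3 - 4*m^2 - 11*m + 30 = (m - 2)*(m^2 - 2*m - 15) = (m - 5)*(m - 2)*(m + 3)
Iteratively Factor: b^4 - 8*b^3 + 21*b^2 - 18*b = (b - 2)*(b^3 - 6*b^2 + 9*b) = (b - 3)*(b - 2)*(b^2 - 3*b) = b*(b - 3)*(b - 2)*(b - 3)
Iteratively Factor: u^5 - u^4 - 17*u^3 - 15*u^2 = (u + 1)*(u^4 - 2*u^3 - 15*u^2) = (u - 5)*(u + 1)*(u^3 + 3*u^2) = (u - 5)*(u + 1)*(u + 3)*(u^2) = u*(u - 5)*(u + 1)*(u + 3)*(u)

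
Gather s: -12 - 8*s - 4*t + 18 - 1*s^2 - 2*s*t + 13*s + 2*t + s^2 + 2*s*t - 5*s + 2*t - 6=0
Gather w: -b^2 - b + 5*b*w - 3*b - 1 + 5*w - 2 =-b^2 - 4*b + w*(5*b + 5) - 3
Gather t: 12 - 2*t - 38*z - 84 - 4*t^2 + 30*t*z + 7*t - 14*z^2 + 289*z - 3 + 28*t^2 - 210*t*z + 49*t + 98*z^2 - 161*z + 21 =24*t^2 + t*(54 - 180*z) + 84*z^2 + 90*z - 54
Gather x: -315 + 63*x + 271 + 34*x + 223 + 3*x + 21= 100*x + 200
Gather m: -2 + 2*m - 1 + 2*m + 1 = 4*m - 2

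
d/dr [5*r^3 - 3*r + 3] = 15*r^2 - 3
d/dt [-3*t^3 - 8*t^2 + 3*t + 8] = -9*t^2 - 16*t + 3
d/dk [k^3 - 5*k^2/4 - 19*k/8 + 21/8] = 3*k^2 - 5*k/2 - 19/8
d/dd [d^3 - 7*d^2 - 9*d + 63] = 3*d^2 - 14*d - 9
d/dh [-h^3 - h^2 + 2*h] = -3*h^2 - 2*h + 2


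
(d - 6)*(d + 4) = d^2 - 2*d - 24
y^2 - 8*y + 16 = (y - 4)^2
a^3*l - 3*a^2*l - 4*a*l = a*(a - 4)*(a*l + l)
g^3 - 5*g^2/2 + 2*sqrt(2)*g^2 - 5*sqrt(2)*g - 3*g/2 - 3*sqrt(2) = (g - 3)*(g + 1/2)*(g + 2*sqrt(2))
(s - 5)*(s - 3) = s^2 - 8*s + 15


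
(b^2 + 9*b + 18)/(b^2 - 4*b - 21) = (b + 6)/(b - 7)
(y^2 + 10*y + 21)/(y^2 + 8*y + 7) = (y + 3)/(y + 1)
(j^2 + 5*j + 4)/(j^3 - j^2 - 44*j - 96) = (j + 1)/(j^2 - 5*j - 24)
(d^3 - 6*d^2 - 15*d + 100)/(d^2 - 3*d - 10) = (d^2 - d - 20)/(d + 2)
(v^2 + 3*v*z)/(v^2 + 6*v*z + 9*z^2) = v/(v + 3*z)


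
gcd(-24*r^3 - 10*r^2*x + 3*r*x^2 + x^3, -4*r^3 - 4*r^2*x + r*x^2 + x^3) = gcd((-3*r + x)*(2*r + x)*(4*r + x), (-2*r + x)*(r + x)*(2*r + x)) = 2*r + x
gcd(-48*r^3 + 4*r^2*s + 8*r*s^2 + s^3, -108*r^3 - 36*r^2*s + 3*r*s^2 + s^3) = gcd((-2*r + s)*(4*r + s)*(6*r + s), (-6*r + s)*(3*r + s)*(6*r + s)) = 6*r + s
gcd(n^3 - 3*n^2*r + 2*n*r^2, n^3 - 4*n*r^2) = -n^2 + 2*n*r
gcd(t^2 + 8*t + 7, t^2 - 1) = t + 1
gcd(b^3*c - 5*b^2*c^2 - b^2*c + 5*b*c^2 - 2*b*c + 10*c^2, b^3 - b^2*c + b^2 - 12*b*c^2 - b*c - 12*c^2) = b + 1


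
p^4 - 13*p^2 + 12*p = p*(p - 3)*(p - 1)*(p + 4)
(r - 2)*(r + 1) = r^2 - r - 2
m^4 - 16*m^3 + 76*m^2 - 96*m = m*(m - 8)*(m - 6)*(m - 2)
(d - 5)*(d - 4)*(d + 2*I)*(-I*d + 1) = -I*d^4 + 3*d^3 + 9*I*d^3 - 27*d^2 - 18*I*d^2 + 60*d - 18*I*d + 40*I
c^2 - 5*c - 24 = (c - 8)*(c + 3)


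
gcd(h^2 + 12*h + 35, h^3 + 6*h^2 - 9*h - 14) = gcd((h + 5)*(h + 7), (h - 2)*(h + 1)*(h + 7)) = h + 7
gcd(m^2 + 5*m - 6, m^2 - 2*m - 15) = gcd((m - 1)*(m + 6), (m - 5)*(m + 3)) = 1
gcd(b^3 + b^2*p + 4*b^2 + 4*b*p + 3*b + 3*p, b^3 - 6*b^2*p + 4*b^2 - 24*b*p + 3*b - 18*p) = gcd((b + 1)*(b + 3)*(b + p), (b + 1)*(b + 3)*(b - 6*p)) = b^2 + 4*b + 3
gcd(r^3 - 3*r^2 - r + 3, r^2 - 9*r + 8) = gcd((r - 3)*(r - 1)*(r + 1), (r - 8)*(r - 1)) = r - 1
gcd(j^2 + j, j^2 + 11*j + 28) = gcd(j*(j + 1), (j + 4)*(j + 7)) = 1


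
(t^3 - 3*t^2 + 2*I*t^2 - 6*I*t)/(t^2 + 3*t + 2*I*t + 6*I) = t*(t - 3)/(t + 3)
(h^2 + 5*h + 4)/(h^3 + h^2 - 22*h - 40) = (h + 1)/(h^2 - 3*h - 10)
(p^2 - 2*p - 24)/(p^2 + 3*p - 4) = (p - 6)/(p - 1)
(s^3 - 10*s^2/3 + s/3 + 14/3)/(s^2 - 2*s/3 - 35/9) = 3*(s^2 - s - 2)/(3*s + 5)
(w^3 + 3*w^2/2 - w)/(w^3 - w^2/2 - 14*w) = (-2*w^2 - 3*w + 2)/(-2*w^2 + w + 28)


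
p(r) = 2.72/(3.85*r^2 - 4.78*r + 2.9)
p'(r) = 2.72*(4.78 - 7.7*r)/(3.85*r^2 - 4.78*r + 2.9)^2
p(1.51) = 0.61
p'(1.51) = -0.94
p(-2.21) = 0.08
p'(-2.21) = 0.06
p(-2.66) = 0.06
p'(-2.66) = 0.04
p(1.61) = 0.52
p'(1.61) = -0.77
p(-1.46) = 0.15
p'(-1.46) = 0.13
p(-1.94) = 0.10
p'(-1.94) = 0.08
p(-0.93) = 0.25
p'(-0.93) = 0.29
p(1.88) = 0.36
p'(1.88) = -0.47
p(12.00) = 0.01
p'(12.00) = -0.00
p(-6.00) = 0.02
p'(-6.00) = 0.00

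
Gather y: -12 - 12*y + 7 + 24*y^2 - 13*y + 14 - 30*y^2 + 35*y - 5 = -6*y^2 + 10*y + 4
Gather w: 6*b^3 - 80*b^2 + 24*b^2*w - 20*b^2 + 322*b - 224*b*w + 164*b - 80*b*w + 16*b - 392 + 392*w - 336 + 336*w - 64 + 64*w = 6*b^3 - 100*b^2 + 502*b + w*(24*b^2 - 304*b + 792) - 792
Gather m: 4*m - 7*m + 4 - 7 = -3*m - 3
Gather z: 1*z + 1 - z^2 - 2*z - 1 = -z^2 - z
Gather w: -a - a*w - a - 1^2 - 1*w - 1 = -2*a + w*(-a - 1) - 2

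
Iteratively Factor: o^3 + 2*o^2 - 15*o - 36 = (o + 3)*(o^2 - o - 12) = (o + 3)^2*(o - 4)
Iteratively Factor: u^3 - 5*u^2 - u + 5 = (u + 1)*(u^2 - 6*u + 5) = (u - 1)*(u + 1)*(u - 5)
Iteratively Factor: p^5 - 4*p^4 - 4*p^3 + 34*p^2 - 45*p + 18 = (p - 1)*(p^4 - 3*p^3 - 7*p^2 + 27*p - 18) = (p - 1)^2*(p^3 - 2*p^2 - 9*p + 18) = (p - 3)*(p - 1)^2*(p^2 + p - 6) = (p - 3)*(p - 2)*(p - 1)^2*(p + 3)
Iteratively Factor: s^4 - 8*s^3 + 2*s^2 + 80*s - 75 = (s - 1)*(s^3 - 7*s^2 - 5*s + 75) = (s - 5)*(s - 1)*(s^2 - 2*s - 15) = (s - 5)^2*(s - 1)*(s + 3)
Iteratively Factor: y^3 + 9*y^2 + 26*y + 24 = (y + 2)*(y^2 + 7*y + 12) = (y + 2)*(y + 4)*(y + 3)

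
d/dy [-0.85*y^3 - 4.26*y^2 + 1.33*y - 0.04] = -2.55*y^2 - 8.52*y + 1.33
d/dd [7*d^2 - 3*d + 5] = 14*d - 3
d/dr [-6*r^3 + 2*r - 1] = 2 - 18*r^2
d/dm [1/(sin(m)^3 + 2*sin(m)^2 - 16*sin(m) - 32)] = (-3*sin(m)^2 - 4*sin(m) + 16)*cos(m)/(sin(m)^3 + 2*sin(m)^2 - 16*sin(m) - 32)^2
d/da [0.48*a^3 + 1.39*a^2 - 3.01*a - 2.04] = 1.44*a^2 + 2.78*a - 3.01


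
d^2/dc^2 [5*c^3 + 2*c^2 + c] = 30*c + 4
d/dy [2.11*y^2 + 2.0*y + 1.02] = 4.22*y + 2.0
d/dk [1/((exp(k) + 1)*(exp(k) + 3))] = 2*(-exp(k) - 2)*exp(k)/(exp(4*k) + 8*exp(3*k) + 22*exp(2*k) + 24*exp(k) + 9)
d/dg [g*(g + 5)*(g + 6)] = 3*g^2 + 22*g + 30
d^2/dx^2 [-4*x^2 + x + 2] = -8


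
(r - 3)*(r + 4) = r^2 + r - 12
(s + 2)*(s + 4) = s^2 + 6*s + 8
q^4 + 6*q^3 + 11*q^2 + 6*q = q*(q + 1)*(q + 2)*(q + 3)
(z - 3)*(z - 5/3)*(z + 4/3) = z^3 - 10*z^2/3 - 11*z/9 + 20/3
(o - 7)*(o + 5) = o^2 - 2*o - 35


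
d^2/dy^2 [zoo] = 0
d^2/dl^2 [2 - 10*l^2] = -20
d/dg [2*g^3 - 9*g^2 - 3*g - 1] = 6*g^2 - 18*g - 3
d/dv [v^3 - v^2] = v*(3*v - 2)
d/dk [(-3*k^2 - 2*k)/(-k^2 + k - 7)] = (-5*k^2 + 42*k + 14)/(k^4 - 2*k^3 + 15*k^2 - 14*k + 49)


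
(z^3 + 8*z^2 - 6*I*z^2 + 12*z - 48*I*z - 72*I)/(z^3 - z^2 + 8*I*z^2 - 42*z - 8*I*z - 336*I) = (z^2 + z*(2 - 6*I) - 12*I)/(z^2 + z*(-7 + 8*I) - 56*I)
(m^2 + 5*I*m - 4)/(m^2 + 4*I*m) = (m + I)/m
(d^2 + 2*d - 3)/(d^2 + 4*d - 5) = (d + 3)/(d + 5)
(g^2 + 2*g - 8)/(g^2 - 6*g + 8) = (g + 4)/(g - 4)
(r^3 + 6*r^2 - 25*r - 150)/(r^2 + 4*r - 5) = (r^2 + r - 30)/(r - 1)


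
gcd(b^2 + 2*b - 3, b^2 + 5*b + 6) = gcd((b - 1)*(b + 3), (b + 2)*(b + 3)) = b + 3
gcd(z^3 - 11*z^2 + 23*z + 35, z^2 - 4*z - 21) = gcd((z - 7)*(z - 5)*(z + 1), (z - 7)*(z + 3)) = z - 7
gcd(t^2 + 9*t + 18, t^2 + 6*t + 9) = t + 3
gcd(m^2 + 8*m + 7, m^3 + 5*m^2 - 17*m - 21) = m^2 + 8*m + 7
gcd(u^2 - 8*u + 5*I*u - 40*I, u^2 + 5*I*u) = u + 5*I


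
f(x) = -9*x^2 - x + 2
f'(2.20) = -40.60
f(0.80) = -4.56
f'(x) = -18*x - 1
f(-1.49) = -16.49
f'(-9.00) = 161.00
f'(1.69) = -31.42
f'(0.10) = -2.80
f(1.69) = -25.39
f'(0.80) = -15.40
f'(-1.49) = 25.82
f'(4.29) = -78.22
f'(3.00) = -55.00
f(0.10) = 1.81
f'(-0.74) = 12.32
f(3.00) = -82.00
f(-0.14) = 1.96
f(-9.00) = -718.00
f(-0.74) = -2.19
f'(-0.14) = 1.52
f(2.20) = -43.76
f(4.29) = -167.93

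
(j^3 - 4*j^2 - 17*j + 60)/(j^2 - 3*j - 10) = (j^2 + j - 12)/(j + 2)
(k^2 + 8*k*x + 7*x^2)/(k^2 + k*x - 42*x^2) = (-k - x)/(-k + 6*x)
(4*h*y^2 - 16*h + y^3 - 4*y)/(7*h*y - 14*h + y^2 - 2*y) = (4*h*y + 8*h + y^2 + 2*y)/(7*h + y)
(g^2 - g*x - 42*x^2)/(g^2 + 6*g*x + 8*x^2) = (g^2 - g*x - 42*x^2)/(g^2 + 6*g*x + 8*x^2)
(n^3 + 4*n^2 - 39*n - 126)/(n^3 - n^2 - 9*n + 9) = (n^2 + n - 42)/(n^2 - 4*n + 3)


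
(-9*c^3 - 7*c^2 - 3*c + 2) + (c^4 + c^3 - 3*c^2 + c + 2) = c^4 - 8*c^3 - 10*c^2 - 2*c + 4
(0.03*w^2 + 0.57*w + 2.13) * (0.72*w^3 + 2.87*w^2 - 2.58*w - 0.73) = 0.0216*w^5 + 0.4965*w^4 + 3.0921*w^3 + 4.6206*w^2 - 5.9115*w - 1.5549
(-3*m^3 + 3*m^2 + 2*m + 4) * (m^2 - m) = -3*m^5 + 6*m^4 - m^3 + 2*m^2 - 4*m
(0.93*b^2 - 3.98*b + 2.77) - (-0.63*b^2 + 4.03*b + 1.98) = 1.56*b^2 - 8.01*b + 0.79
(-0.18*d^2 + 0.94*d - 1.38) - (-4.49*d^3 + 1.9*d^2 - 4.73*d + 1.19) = 4.49*d^3 - 2.08*d^2 + 5.67*d - 2.57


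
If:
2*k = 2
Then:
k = 1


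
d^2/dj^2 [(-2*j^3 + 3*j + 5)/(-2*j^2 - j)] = 10*(-2*j^3 - 12*j^2 - 6*j - 1)/(j^3*(8*j^3 + 12*j^2 + 6*j + 1))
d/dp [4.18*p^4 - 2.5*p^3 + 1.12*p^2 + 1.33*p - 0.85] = 16.72*p^3 - 7.5*p^2 + 2.24*p + 1.33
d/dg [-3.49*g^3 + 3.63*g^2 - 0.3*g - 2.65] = -10.47*g^2 + 7.26*g - 0.3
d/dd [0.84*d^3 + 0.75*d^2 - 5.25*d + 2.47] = 2.52*d^2 + 1.5*d - 5.25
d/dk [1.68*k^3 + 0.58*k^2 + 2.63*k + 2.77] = 5.04*k^2 + 1.16*k + 2.63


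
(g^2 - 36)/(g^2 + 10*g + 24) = (g - 6)/(g + 4)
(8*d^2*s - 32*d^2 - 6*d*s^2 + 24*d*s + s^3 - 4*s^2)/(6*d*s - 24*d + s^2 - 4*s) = (8*d^2 - 6*d*s + s^2)/(6*d + s)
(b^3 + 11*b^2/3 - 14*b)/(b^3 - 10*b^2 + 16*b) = (b^2 + 11*b/3 - 14)/(b^2 - 10*b + 16)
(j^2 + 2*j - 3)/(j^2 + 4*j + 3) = (j - 1)/(j + 1)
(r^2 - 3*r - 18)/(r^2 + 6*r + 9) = (r - 6)/(r + 3)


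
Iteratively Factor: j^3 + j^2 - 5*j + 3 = (j + 3)*(j^2 - 2*j + 1) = (j - 1)*(j + 3)*(j - 1)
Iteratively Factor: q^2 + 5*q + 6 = (q + 2)*(q + 3)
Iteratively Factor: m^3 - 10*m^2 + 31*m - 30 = (m - 3)*(m^2 - 7*m + 10) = (m - 5)*(m - 3)*(m - 2)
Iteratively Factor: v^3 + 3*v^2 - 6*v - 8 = (v - 2)*(v^2 + 5*v + 4) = (v - 2)*(v + 1)*(v + 4)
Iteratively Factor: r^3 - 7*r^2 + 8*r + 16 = (r + 1)*(r^2 - 8*r + 16) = (r - 4)*(r + 1)*(r - 4)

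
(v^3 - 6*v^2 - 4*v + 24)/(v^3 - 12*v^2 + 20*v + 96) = (v - 2)/(v - 8)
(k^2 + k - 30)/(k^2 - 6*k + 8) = (k^2 + k - 30)/(k^2 - 6*k + 8)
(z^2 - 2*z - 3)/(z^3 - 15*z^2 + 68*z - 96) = (z + 1)/(z^2 - 12*z + 32)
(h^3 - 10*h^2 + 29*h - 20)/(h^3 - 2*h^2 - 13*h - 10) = (h^2 - 5*h + 4)/(h^2 + 3*h + 2)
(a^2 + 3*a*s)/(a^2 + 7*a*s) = (a + 3*s)/(a + 7*s)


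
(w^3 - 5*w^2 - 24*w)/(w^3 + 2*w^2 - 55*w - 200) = w*(w + 3)/(w^2 + 10*w + 25)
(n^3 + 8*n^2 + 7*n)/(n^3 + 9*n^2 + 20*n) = (n^2 + 8*n + 7)/(n^2 + 9*n + 20)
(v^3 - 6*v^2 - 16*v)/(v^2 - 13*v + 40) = v*(v + 2)/(v - 5)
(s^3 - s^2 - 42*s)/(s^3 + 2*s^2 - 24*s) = (s - 7)/(s - 4)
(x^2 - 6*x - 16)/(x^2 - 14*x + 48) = (x + 2)/(x - 6)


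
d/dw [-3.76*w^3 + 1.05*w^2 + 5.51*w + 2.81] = -11.28*w^2 + 2.1*w + 5.51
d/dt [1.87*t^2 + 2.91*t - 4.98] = 3.74*t + 2.91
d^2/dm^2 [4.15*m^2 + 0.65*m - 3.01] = 8.30000000000000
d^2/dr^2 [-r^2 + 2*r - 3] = -2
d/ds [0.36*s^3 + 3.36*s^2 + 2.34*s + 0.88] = 1.08*s^2 + 6.72*s + 2.34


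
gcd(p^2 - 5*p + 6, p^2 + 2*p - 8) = p - 2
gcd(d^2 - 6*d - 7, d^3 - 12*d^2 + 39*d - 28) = d - 7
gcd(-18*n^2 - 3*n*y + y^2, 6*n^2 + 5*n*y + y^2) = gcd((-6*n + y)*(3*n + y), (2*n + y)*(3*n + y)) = 3*n + y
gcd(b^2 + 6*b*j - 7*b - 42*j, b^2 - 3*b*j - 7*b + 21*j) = b - 7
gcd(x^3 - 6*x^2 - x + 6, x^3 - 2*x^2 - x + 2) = x^2 - 1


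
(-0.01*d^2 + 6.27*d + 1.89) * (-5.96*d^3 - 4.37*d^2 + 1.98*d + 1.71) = 0.0596*d^5 - 37.3255*d^4 - 38.6841*d^3 + 4.1382*d^2 + 14.4639*d + 3.2319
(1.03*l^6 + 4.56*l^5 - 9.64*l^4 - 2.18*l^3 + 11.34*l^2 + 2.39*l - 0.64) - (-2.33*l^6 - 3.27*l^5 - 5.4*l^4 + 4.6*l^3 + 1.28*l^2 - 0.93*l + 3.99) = 3.36*l^6 + 7.83*l^5 - 4.24*l^4 - 6.78*l^3 + 10.06*l^2 + 3.32*l - 4.63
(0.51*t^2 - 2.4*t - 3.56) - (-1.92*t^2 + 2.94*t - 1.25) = 2.43*t^2 - 5.34*t - 2.31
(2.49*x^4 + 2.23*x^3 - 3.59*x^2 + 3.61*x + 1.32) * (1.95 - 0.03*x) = -0.0747*x^5 + 4.7886*x^4 + 4.4562*x^3 - 7.1088*x^2 + 6.9999*x + 2.574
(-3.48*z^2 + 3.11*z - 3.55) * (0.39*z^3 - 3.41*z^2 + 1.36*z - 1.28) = -1.3572*z^5 + 13.0797*z^4 - 16.7224*z^3 + 20.7895*z^2 - 8.8088*z + 4.544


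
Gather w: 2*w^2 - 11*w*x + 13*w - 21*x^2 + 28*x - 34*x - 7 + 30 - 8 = 2*w^2 + w*(13 - 11*x) - 21*x^2 - 6*x + 15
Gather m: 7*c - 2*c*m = -2*c*m + 7*c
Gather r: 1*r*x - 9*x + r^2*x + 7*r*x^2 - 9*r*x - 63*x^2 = r^2*x + r*(7*x^2 - 8*x) - 63*x^2 - 9*x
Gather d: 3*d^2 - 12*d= 3*d^2 - 12*d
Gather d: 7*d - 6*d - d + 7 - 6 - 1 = 0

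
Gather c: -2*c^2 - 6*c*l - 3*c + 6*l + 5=-2*c^2 + c*(-6*l - 3) + 6*l + 5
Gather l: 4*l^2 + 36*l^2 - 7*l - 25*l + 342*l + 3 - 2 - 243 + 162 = 40*l^2 + 310*l - 80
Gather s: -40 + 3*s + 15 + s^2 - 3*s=s^2 - 25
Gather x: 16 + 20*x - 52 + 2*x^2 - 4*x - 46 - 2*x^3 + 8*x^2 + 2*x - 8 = -2*x^3 + 10*x^2 + 18*x - 90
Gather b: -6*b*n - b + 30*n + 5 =b*(-6*n - 1) + 30*n + 5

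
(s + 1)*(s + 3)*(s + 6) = s^3 + 10*s^2 + 27*s + 18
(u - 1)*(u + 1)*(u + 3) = u^3 + 3*u^2 - u - 3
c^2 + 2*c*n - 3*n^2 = (c - n)*(c + 3*n)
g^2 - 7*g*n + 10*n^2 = (g - 5*n)*(g - 2*n)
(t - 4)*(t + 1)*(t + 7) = t^3 + 4*t^2 - 25*t - 28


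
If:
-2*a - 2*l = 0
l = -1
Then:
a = 1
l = -1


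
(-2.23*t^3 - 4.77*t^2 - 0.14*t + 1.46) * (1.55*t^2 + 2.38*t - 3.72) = -3.4565*t^5 - 12.7009*t^4 - 3.274*t^3 + 19.6742*t^2 + 3.9956*t - 5.4312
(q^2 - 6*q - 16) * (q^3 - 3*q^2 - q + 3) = q^5 - 9*q^4 + q^3 + 57*q^2 - 2*q - 48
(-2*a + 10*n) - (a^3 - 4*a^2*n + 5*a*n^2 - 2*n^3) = -a^3 + 4*a^2*n - 5*a*n^2 - 2*a + 2*n^3 + 10*n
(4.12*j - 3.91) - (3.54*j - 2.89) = 0.58*j - 1.02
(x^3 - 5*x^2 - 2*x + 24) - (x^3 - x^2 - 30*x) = -4*x^2 + 28*x + 24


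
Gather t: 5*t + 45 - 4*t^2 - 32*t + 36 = -4*t^2 - 27*t + 81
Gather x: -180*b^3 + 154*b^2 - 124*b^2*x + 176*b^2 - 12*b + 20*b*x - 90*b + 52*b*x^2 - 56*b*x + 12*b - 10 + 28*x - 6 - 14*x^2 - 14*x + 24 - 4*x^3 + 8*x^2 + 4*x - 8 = -180*b^3 + 330*b^2 - 90*b - 4*x^3 + x^2*(52*b - 6) + x*(-124*b^2 - 36*b + 18)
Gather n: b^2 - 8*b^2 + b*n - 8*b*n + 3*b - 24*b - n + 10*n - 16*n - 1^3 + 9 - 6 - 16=-7*b^2 - 21*b + n*(-7*b - 7) - 14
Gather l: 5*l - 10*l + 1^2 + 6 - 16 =-5*l - 9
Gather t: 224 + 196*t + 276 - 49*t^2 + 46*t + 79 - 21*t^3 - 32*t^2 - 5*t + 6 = -21*t^3 - 81*t^2 + 237*t + 585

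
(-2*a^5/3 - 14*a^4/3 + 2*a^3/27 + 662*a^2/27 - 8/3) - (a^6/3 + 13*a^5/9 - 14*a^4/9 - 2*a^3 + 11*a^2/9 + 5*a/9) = -a^6/3 - 19*a^5/9 - 28*a^4/9 + 56*a^3/27 + 629*a^2/27 - 5*a/9 - 8/3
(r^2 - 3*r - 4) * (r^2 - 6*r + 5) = r^4 - 9*r^3 + 19*r^2 + 9*r - 20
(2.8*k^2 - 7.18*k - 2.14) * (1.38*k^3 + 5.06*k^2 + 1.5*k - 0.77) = 3.864*k^5 + 4.2596*k^4 - 35.084*k^3 - 23.7544*k^2 + 2.3186*k + 1.6478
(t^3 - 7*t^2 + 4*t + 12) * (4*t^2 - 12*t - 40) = 4*t^5 - 40*t^4 + 60*t^3 + 280*t^2 - 304*t - 480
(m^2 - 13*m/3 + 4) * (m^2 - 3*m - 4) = m^4 - 22*m^3/3 + 13*m^2 + 16*m/3 - 16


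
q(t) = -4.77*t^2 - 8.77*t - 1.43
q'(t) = -9.54*t - 8.77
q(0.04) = -1.79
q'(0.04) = -9.15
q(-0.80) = 2.53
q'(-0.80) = -1.14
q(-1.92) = -2.18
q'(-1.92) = 9.55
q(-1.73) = -0.53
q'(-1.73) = 7.73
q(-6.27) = -133.96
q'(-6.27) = 51.05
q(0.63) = -8.85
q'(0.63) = -14.78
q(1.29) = -20.68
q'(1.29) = -21.08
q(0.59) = -8.26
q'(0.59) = -14.40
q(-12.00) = -583.07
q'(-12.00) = 105.71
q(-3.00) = -18.05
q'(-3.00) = 19.85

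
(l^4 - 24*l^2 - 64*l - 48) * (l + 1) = l^5 + l^4 - 24*l^3 - 88*l^2 - 112*l - 48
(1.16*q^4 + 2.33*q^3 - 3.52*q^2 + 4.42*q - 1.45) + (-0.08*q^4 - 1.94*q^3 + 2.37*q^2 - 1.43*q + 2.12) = 1.08*q^4 + 0.39*q^3 - 1.15*q^2 + 2.99*q + 0.67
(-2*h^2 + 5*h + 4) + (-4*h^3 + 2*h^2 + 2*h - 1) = -4*h^3 + 7*h + 3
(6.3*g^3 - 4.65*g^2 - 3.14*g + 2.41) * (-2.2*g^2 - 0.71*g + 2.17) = -13.86*g^5 + 5.757*g^4 + 23.8805*g^3 - 13.1631*g^2 - 8.5249*g + 5.2297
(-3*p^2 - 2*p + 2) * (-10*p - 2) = 30*p^3 + 26*p^2 - 16*p - 4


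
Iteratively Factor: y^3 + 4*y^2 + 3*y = (y + 1)*(y^2 + 3*y) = y*(y + 1)*(y + 3)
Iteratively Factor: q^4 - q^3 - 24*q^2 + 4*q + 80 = (q + 2)*(q^3 - 3*q^2 - 18*q + 40) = (q - 5)*(q + 2)*(q^2 + 2*q - 8) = (q - 5)*(q + 2)*(q + 4)*(q - 2)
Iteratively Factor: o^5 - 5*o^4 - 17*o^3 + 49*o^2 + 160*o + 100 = (o - 5)*(o^4 - 17*o^2 - 36*o - 20) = (o - 5)^2*(o^3 + 5*o^2 + 8*o + 4) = (o - 5)^2*(o + 2)*(o^2 + 3*o + 2) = (o - 5)^2*(o + 1)*(o + 2)*(o + 2)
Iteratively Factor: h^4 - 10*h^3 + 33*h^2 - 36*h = (h - 3)*(h^3 - 7*h^2 + 12*h) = (h - 3)^2*(h^2 - 4*h) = (h - 4)*(h - 3)^2*(h)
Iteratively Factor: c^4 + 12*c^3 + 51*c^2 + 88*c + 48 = (c + 4)*(c^3 + 8*c^2 + 19*c + 12) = (c + 4)^2*(c^2 + 4*c + 3) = (c + 3)*(c + 4)^2*(c + 1)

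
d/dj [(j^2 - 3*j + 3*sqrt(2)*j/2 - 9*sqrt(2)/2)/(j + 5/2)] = (4*j^2 + 20*j - 30 + 33*sqrt(2))/(4*j^2 + 20*j + 25)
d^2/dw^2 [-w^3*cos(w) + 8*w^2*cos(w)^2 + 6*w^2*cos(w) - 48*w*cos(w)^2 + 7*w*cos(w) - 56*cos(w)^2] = w^3*cos(w) - 16*w^2*cos(2*w) - 6*sqrt(2)*w^2*cos(w + pi/4) - 24*w*sin(w) - 32*w*sin(2*w) - 13*w*cos(w) + 96*w*cos(2*w) - 14*sin(w) + 96*sin(2*w) + 12*cos(w) + 120*cos(2*w) + 8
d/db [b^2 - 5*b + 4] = 2*b - 5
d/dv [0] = 0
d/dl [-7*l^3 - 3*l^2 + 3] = 3*l*(-7*l - 2)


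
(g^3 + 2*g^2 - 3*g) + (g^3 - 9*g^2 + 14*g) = 2*g^3 - 7*g^2 + 11*g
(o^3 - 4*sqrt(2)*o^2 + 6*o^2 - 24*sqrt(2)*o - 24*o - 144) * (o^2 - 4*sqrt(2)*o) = o^5 - 8*sqrt(2)*o^4 + 6*o^4 - 48*sqrt(2)*o^3 + 8*o^3 + 48*o^2 + 96*sqrt(2)*o^2 + 576*sqrt(2)*o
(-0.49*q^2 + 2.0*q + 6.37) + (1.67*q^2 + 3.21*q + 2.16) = 1.18*q^2 + 5.21*q + 8.53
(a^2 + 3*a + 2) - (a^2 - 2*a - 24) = 5*a + 26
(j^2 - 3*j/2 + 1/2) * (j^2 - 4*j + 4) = j^4 - 11*j^3/2 + 21*j^2/2 - 8*j + 2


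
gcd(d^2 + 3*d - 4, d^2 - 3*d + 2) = d - 1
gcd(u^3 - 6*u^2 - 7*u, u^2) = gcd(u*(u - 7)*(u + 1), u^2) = u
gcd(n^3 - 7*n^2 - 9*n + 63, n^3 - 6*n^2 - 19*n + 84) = n^2 - 10*n + 21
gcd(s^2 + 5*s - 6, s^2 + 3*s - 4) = s - 1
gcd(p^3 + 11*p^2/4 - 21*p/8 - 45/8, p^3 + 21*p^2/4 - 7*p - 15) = p + 5/4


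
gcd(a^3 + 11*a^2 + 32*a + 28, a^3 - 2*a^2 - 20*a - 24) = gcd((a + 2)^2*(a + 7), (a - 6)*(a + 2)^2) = a^2 + 4*a + 4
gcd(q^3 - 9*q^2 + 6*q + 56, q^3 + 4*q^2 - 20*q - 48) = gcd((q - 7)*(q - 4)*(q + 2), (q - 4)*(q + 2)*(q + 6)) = q^2 - 2*q - 8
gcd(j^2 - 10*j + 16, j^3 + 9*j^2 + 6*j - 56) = j - 2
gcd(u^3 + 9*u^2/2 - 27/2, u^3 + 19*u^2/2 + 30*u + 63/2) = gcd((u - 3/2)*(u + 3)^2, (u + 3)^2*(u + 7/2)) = u^2 + 6*u + 9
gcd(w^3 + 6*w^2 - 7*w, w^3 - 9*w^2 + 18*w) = w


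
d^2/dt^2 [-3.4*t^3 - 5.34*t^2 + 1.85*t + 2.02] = -20.4*t - 10.68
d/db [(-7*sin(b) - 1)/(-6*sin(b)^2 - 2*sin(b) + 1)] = (-12*sin(b) + 21*cos(2*b) - 30)*cos(b)/(6*sin(b)^2 + 2*sin(b) - 1)^2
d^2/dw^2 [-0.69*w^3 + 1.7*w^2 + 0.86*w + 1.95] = 3.4 - 4.14*w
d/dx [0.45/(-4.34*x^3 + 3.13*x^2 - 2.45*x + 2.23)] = (5.859*x^2 - 2.817*x + 1.1025)/(4.34*x^3 - 3.13*x^2 + 2.45*x - 2.23)^2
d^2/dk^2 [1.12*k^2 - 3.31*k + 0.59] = 2.24000000000000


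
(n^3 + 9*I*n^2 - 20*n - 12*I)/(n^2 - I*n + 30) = (n^3 + 9*I*n^2 - 20*n - 12*I)/(n^2 - I*n + 30)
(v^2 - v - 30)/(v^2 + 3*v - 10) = (v - 6)/(v - 2)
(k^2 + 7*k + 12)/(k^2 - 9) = (k + 4)/(k - 3)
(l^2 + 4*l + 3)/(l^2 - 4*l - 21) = (l + 1)/(l - 7)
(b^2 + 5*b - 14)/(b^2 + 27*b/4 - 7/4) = 4*(b - 2)/(4*b - 1)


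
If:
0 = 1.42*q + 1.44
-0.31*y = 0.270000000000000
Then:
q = -1.01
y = -0.87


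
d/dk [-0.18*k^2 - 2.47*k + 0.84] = -0.36*k - 2.47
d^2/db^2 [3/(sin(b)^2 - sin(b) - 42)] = 3*(4*sin(b)^4 - 3*sin(b)^3 + 163*sin(b)^2 - 36*sin(b) - 86)/(sin(b) + cos(b)^2 + 41)^3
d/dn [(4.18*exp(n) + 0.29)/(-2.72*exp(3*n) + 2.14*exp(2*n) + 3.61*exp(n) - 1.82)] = (22.7392*exp(3*n) - 6.5788*exp(2*n) - 1.2412*exp(n) - 8.6545)*exp(n)/(7.3984*exp(6*n) - 11.6416*exp(5*n) - 15.0588*exp(4*n) + 25.3516*exp(3*n) + 5.2425*exp(2*n) - 13.1404*exp(n) + 3.3124)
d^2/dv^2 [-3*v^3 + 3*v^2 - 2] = 6 - 18*v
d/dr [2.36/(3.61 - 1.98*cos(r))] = -4.6728*sin(r)/(1.98*cos(r) - 3.61)^2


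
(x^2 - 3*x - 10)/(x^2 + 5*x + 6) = (x - 5)/(x + 3)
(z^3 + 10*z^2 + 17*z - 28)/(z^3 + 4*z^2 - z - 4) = (z + 7)/(z + 1)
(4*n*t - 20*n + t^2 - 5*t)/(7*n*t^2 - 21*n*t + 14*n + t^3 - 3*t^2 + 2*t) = (4*n*t - 20*n + t^2 - 5*t)/(7*n*t^2 - 21*n*t + 14*n + t^3 - 3*t^2 + 2*t)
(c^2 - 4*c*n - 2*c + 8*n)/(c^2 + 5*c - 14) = (c - 4*n)/(c + 7)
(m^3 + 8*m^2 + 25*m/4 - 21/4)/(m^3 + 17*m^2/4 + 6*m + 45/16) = 4*(2*m^2 + 13*m - 7)/(8*m^2 + 22*m + 15)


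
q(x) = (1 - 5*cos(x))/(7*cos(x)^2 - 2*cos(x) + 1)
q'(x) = (1 - 5*cos(x))*(14*sin(x)*cos(x) - 2*sin(x))/(7*cos(x)^2 - 2*cos(x) + 1)^2 + 5*sin(x)/(7*cos(x)^2 - 2*cos(x) + 1) = (-35*cos(x)^2 + 14*cos(x) + 3)*sin(x)/(7*sin(x)^2 + 2*cos(x) - 8)^2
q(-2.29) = 0.80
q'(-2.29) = 0.56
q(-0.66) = -0.78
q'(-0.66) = 0.33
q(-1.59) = 1.05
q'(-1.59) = -2.51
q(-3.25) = 0.60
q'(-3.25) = -0.05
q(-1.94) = 1.06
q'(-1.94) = 0.89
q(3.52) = 0.63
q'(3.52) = 0.19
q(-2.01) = 1.00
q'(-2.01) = 0.87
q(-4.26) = 0.99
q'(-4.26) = -0.86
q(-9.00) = 0.64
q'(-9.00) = 0.21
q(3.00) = 0.60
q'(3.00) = -0.07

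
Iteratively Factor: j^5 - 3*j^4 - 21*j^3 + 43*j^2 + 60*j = (j - 3)*(j^4 - 21*j^2 - 20*j) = (j - 3)*(j + 4)*(j^3 - 4*j^2 - 5*j) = (j - 5)*(j - 3)*(j + 4)*(j^2 + j) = (j - 5)*(j - 3)*(j + 1)*(j + 4)*(j)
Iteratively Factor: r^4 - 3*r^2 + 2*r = (r + 2)*(r^3 - 2*r^2 + r) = (r - 1)*(r + 2)*(r^2 - r) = (r - 1)^2*(r + 2)*(r)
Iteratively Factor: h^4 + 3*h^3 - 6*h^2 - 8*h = (h - 2)*(h^3 + 5*h^2 + 4*h) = (h - 2)*(h + 1)*(h^2 + 4*h) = (h - 2)*(h + 1)*(h + 4)*(h)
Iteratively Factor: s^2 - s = (s - 1)*(s)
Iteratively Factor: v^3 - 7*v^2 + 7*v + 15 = (v - 5)*(v^2 - 2*v - 3) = (v - 5)*(v - 3)*(v + 1)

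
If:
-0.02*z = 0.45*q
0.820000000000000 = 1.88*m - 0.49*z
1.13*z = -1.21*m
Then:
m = 0.34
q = 0.02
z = -0.37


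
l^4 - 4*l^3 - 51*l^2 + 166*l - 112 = (l - 8)*(l - 2)*(l - 1)*(l + 7)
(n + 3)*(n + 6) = n^2 + 9*n + 18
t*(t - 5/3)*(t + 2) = t^3 + t^2/3 - 10*t/3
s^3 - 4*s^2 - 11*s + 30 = (s - 5)*(s - 2)*(s + 3)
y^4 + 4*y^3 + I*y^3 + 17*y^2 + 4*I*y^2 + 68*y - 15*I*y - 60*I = (y + 4)*(y - 3*I)*(y - I)*(y + 5*I)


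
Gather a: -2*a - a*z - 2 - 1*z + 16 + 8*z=a*(-z - 2) + 7*z + 14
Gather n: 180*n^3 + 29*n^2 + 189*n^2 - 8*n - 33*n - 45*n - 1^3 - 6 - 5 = 180*n^3 + 218*n^2 - 86*n - 12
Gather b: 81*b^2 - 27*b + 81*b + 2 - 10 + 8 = 81*b^2 + 54*b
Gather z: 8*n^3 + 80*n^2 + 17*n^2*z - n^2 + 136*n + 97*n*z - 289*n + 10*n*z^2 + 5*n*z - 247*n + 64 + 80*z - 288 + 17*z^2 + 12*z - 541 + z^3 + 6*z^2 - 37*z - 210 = 8*n^3 + 79*n^2 - 400*n + z^3 + z^2*(10*n + 23) + z*(17*n^2 + 102*n + 55) - 975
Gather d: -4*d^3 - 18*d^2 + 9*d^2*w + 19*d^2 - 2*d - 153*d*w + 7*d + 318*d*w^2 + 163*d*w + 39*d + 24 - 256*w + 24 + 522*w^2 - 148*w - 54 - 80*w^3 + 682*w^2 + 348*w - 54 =-4*d^3 + d^2*(9*w + 1) + d*(318*w^2 + 10*w + 44) - 80*w^3 + 1204*w^2 - 56*w - 60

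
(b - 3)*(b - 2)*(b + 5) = b^3 - 19*b + 30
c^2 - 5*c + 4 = (c - 4)*(c - 1)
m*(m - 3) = m^2 - 3*m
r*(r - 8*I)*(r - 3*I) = r^3 - 11*I*r^2 - 24*r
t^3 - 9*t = t*(t - 3)*(t + 3)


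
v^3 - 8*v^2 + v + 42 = (v - 7)*(v - 3)*(v + 2)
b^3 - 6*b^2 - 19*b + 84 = (b - 7)*(b - 3)*(b + 4)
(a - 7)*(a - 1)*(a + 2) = a^3 - 6*a^2 - 9*a + 14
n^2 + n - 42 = (n - 6)*(n + 7)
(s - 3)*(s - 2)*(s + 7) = s^3 + 2*s^2 - 29*s + 42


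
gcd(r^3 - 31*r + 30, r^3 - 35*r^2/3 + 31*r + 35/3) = r - 5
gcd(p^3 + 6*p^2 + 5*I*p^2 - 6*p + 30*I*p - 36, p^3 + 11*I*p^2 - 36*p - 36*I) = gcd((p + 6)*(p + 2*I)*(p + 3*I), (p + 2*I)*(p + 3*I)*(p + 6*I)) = p^2 + 5*I*p - 6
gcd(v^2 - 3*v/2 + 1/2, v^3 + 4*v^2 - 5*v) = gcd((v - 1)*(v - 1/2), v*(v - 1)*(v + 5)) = v - 1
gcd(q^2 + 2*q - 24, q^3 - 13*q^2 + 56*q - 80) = q - 4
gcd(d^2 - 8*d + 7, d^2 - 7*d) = d - 7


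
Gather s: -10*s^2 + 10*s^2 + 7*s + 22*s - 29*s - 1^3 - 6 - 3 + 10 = 0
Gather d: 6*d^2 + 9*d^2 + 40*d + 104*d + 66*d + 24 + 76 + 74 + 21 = 15*d^2 + 210*d + 195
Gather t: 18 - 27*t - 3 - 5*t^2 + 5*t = -5*t^2 - 22*t + 15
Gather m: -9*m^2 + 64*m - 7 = -9*m^2 + 64*m - 7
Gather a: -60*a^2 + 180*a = -60*a^2 + 180*a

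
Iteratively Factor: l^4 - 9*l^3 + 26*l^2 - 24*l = (l - 4)*(l^3 - 5*l^2 + 6*l) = (l - 4)*(l - 2)*(l^2 - 3*l) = l*(l - 4)*(l - 2)*(l - 3)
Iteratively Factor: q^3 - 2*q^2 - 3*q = (q - 3)*(q^2 + q) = q*(q - 3)*(q + 1)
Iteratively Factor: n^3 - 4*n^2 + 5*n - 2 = (n - 1)*(n^2 - 3*n + 2) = (n - 1)^2*(n - 2)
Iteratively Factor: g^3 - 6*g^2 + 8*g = (g - 4)*(g^2 - 2*g) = (g - 4)*(g - 2)*(g)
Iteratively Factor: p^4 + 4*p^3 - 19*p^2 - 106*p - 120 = (p - 5)*(p^3 + 9*p^2 + 26*p + 24) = (p - 5)*(p + 2)*(p^2 + 7*p + 12) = (p - 5)*(p + 2)*(p + 4)*(p + 3)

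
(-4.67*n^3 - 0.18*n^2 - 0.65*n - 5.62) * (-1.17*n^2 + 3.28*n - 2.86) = 5.4639*n^5 - 15.107*n^4 + 13.5263*n^3 + 4.9582*n^2 - 16.5746*n + 16.0732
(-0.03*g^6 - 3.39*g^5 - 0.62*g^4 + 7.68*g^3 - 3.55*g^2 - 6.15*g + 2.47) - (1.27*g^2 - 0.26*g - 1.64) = -0.03*g^6 - 3.39*g^5 - 0.62*g^4 + 7.68*g^3 - 4.82*g^2 - 5.89*g + 4.11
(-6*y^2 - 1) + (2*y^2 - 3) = -4*y^2 - 4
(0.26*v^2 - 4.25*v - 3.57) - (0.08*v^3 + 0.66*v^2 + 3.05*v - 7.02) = -0.08*v^3 - 0.4*v^2 - 7.3*v + 3.45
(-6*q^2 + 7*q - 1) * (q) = -6*q^3 + 7*q^2 - q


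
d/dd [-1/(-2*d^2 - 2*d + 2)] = (-d - 1/2)/(d^2 + d - 1)^2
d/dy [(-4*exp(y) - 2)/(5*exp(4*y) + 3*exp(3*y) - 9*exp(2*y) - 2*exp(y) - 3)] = (60*exp(4*y) + 64*exp(3*y) - 18*exp(2*y) - 36*exp(y) + 8)*exp(y)/(25*exp(8*y) + 30*exp(7*y) - 81*exp(6*y) - 74*exp(5*y) + 39*exp(4*y) + 18*exp(3*y) + 58*exp(2*y) + 12*exp(y) + 9)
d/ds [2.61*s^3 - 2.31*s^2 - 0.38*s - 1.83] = 7.83*s^2 - 4.62*s - 0.38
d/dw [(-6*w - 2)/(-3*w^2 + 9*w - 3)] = 2*(-3*w^2 - 2*w + 6)/(3*(w^4 - 6*w^3 + 11*w^2 - 6*w + 1))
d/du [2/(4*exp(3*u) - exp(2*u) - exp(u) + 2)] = (-24*exp(2*u) + 4*exp(u) + 2)*exp(u)/(4*exp(3*u) - exp(2*u) - exp(u) + 2)^2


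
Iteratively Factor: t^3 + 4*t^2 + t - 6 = (t + 2)*(t^2 + 2*t - 3) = (t - 1)*(t + 2)*(t + 3)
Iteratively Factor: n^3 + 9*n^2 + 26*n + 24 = (n + 3)*(n^2 + 6*n + 8) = (n + 3)*(n + 4)*(n + 2)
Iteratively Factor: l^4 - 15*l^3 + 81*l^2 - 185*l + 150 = (l - 3)*(l^3 - 12*l^2 + 45*l - 50) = (l - 5)*(l - 3)*(l^2 - 7*l + 10) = (l - 5)^2*(l - 3)*(l - 2)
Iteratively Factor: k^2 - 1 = (k + 1)*(k - 1)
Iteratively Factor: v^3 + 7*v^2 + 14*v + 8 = (v + 4)*(v^2 + 3*v + 2) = (v + 2)*(v + 4)*(v + 1)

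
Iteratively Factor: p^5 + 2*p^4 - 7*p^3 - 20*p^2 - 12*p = (p + 2)*(p^4 - 7*p^2 - 6*p) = (p - 3)*(p + 2)*(p^3 + 3*p^2 + 2*p) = p*(p - 3)*(p + 2)*(p^2 + 3*p + 2) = p*(p - 3)*(p + 1)*(p + 2)*(p + 2)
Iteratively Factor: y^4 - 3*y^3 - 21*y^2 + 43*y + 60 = (y - 3)*(y^3 - 21*y - 20) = (y - 5)*(y - 3)*(y^2 + 5*y + 4) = (y - 5)*(y - 3)*(y + 4)*(y + 1)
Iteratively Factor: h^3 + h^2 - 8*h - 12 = (h - 3)*(h^2 + 4*h + 4) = (h - 3)*(h + 2)*(h + 2)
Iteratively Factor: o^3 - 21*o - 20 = (o - 5)*(o^2 + 5*o + 4) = (o - 5)*(o + 4)*(o + 1)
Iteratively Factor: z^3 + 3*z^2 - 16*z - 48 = (z + 3)*(z^2 - 16) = (z - 4)*(z + 3)*(z + 4)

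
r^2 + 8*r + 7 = (r + 1)*(r + 7)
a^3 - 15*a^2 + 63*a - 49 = (a - 7)^2*(a - 1)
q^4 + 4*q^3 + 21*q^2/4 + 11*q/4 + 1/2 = (q + 1/2)^2*(q + 1)*(q + 2)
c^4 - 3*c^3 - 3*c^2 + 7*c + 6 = (c - 3)*(c - 2)*(c + 1)^2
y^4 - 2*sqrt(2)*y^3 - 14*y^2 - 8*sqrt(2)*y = y*(y - 4*sqrt(2))*(y + sqrt(2))^2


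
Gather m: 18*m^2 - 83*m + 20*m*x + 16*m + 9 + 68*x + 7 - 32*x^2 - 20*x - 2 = 18*m^2 + m*(20*x - 67) - 32*x^2 + 48*x + 14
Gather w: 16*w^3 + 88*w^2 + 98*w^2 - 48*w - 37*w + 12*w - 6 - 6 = 16*w^3 + 186*w^2 - 73*w - 12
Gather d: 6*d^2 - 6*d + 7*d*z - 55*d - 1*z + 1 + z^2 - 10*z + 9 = 6*d^2 + d*(7*z - 61) + z^2 - 11*z + 10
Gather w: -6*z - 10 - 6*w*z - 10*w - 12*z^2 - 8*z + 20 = w*(-6*z - 10) - 12*z^2 - 14*z + 10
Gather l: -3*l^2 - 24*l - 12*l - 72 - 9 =-3*l^2 - 36*l - 81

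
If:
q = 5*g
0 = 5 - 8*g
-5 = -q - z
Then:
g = 5/8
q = 25/8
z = 15/8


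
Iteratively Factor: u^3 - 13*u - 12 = (u + 1)*(u^2 - u - 12) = (u + 1)*(u + 3)*(u - 4)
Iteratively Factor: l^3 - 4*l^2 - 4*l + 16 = (l - 2)*(l^2 - 2*l - 8) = (l - 4)*(l - 2)*(l + 2)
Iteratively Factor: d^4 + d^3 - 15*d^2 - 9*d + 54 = (d - 3)*(d^3 + 4*d^2 - 3*d - 18) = (d - 3)*(d + 3)*(d^2 + d - 6) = (d - 3)*(d - 2)*(d + 3)*(d + 3)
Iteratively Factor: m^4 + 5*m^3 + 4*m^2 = (m + 4)*(m^3 + m^2) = m*(m + 4)*(m^2 + m) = m*(m + 1)*(m + 4)*(m)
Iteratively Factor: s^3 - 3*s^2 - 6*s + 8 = (s - 1)*(s^2 - 2*s - 8) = (s - 1)*(s + 2)*(s - 4)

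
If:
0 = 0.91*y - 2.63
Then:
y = 2.89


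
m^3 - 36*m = m*(m - 6)*(m + 6)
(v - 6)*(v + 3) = v^2 - 3*v - 18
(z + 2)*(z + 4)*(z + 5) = z^3 + 11*z^2 + 38*z + 40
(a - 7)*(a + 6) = a^2 - a - 42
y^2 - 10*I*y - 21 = (y - 7*I)*(y - 3*I)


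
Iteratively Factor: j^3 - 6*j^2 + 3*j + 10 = (j - 5)*(j^2 - j - 2) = (j - 5)*(j + 1)*(j - 2)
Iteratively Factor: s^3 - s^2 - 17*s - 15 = (s + 3)*(s^2 - 4*s - 5) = (s - 5)*(s + 3)*(s + 1)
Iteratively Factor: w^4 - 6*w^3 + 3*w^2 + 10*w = (w + 1)*(w^3 - 7*w^2 + 10*w) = w*(w + 1)*(w^2 - 7*w + 10) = w*(w - 2)*(w + 1)*(w - 5)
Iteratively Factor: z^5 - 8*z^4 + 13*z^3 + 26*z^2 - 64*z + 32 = (z - 1)*(z^4 - 7*z^3 + 6*z^2 + 32*z - 32) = (z - 1)^2*(z^3 - 6*z^2 + 32) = (z - 4)*(z - 1)^2*(z^2 - 2*z - 8) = (z - 4)^2*(z - 1)^2*(z + 2)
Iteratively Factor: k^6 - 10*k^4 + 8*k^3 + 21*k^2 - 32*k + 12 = (k + 2)*(k^5 - 2*k^4 - 6*k^3 + 20*k^2 - 19*k + 6) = (k - 1)*(k + 2)*(k^4 - k^3 - 7*k^2 + 13*k - 6) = (k - 1)^2*(k + 2)*(k^3 - 7*k + 6) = (k - 2)*(k - 1)^2*(k + 2)*(k^2 + 2*k - 3) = (k - 2)*(k - 1)^2*(k + 2)*(k + 3)*(k - 1)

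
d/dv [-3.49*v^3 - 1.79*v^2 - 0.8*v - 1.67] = -10.47*v^2 - 3.58*v - 0.8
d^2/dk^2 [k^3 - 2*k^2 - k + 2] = 6*k - 4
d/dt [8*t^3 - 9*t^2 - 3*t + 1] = 24*t^2 - 18*t - 3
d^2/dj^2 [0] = 0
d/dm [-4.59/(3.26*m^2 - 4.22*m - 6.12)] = (29.9268*m - 19.3698)/(-3.26*m^2 + 4.22*m + 6.12)^2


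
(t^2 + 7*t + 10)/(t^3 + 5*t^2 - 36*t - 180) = (t + 2)/(t^2 - 36)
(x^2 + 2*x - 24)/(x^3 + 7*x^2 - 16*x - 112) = (x + 6)/(x^2 + 11*x + 28)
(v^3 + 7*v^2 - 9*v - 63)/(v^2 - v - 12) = (v^2 + 4*v - 21)/(v - 4)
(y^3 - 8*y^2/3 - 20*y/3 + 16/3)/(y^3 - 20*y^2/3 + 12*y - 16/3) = (y + 2)/(y - 2)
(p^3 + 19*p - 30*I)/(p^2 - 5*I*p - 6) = p + 5*I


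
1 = 1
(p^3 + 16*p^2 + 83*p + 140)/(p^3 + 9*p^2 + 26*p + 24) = (p^2 + 12*p + 35)/(p^2 + 5*p + 6)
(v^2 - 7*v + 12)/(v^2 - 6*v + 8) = (v - 3)/(v - 2)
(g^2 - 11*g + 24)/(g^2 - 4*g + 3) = (g - 8)/(g - 1)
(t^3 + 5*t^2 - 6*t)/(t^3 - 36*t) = (t - 1)/(t - 6)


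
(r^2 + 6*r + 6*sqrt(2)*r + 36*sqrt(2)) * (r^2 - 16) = r^4 + 6*r^3 + 6*sqrt(2)*r^3 - 16*r^2 + 36*sqrt(2)*r^2 - 96*sqrt(2)*r - 96*r - 576*sqrt(2)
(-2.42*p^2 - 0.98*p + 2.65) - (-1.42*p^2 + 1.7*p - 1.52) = -1.0*p^2 - 2.68*p + 4.17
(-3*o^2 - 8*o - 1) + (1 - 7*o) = -3*o^2 - 15*o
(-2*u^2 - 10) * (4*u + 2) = -8*u^3 - 4*u^2 - 40*u - 20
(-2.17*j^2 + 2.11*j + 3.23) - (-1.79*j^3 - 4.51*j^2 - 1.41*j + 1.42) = 1.79*j^3 + 2.34*j^2 + 3.52*j + 1.81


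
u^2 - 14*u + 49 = (u - 7)^2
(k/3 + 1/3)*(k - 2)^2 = k^3/3 - k^2 + 4/3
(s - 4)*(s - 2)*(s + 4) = s^3 - 2*s^2 - 16*s + 32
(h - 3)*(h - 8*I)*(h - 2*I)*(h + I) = h^4 - 3*h^3 - 9*I*h^3 - 6*h^2 + 27*I*h^2 + 18*h - 16*I*h + 48*I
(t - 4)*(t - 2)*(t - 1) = t^3 - 7*t^2 + 14*t - 8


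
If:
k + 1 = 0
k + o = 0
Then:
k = -1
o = 1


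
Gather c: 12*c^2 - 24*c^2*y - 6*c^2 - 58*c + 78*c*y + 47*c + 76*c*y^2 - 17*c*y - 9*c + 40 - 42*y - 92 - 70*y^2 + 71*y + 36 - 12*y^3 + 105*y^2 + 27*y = c^2*(6 - 24*y) + c*(76*y^2 + 61*y - 20) - 12*y^3 + 35*y^2 + 56*y - 16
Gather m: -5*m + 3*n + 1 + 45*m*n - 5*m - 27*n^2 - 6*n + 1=m*(45*n - 10) - 27*n^2 - 3*n + 2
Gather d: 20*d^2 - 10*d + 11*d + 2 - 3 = 20*d^2 + d - 1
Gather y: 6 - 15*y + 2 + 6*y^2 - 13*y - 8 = 6*y^2 - 28*y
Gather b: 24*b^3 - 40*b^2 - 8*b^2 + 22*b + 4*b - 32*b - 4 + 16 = 24*b^3 - 48*b^2 - 6*b + 12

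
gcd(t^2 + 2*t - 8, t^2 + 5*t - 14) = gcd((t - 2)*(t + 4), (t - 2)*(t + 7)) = t - 2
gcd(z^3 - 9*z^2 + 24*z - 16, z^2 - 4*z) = z - 4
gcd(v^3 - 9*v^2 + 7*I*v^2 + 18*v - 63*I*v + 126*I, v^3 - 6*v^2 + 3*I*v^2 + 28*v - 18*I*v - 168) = v^2 + v*(-6 + 7*I) - 42*I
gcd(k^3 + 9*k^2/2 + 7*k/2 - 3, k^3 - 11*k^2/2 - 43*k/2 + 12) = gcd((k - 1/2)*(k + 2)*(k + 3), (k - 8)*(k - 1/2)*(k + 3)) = k^2 + 5*k/2 - 3/2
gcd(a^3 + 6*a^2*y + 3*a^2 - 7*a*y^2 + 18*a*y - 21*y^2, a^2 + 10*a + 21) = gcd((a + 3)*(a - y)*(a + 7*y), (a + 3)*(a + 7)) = a + 3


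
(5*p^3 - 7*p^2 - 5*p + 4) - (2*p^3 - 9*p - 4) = 3*p^3 - 7*p^2 + 4*p + 8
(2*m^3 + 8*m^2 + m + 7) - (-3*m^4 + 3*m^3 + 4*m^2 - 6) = 3*m^4 - m^3 + 4*m^2 + m + 13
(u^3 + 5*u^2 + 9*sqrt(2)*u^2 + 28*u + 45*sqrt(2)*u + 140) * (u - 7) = u^4 - 2*u^3 + 9*sqrt(2)*u^3 - 18*sqrt(2)*u^2 - 7*u^2 - 315*sqrt(2)*u - 56*u - 980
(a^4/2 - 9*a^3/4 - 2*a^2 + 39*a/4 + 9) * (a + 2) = a^5/2 - 5*a^4/4 - 13*a^3/2 + 23*a^2/4 + 57*a/2 + 18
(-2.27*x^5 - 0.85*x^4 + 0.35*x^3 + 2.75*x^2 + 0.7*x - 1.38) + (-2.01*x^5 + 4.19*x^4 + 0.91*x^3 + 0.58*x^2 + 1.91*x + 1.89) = -4.28*x^5 + 3.34*x^4 + 1.26*x^3 + 3.33*x^2 + 2.61*x + 0.51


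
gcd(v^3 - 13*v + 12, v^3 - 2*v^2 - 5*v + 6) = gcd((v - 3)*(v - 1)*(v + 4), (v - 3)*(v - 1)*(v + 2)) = v^2 - 4*v + 3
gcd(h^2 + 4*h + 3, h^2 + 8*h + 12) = 1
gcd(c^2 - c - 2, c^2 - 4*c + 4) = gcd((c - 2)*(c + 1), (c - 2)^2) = c - 2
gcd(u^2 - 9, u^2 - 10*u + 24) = 1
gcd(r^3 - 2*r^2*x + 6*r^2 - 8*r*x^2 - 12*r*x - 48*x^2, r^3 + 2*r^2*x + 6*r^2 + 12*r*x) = r^2 + 2*r*x + 6*r + 12*x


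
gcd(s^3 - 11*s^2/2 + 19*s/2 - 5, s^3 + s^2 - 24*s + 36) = s - 2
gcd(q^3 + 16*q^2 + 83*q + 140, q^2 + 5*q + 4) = q + 4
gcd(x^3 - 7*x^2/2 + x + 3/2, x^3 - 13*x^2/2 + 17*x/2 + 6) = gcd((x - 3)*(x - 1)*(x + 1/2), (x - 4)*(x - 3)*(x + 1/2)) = x^2 - 5*x/2 - 3/2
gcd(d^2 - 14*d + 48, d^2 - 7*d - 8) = d - 8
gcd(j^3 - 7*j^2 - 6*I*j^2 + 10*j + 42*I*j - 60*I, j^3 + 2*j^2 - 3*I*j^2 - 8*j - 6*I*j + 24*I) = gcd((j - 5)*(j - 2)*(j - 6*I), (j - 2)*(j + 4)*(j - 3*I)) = j - 2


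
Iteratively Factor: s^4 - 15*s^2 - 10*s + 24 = (s - 1)*(s^3 + s^2 - 14*s - 24) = (s - 1)*(s + 2)*(s^2 - s - 12) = (s - 4)*(s - 1)*(s + 2)*(s + 3)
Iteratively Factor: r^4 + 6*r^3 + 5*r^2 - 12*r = (r + 4)*(r^3 + 2*r^2 - 3*r) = (r + 3)*(r + 4)*(r^2 - r) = (r - 1)*(r + 3)*(r + 4)*(r)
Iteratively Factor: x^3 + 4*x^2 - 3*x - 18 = (x - 2)*(x^2 + 6*x + 9) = (x - 2)*(x + 3)*(x + 3)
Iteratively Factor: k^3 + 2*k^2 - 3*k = (k)*(k^2 + 2*k - 3) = k*(k - 1)*(k + 3)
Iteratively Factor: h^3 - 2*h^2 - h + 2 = (h - 1)*(h^2 - h - 2) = (h - 1)*(h + 1)*(h - 2)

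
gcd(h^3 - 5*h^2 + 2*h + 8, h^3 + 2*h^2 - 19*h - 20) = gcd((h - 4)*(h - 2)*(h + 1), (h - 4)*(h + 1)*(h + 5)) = h^2 - 3*h - 4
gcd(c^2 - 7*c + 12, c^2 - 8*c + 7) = 1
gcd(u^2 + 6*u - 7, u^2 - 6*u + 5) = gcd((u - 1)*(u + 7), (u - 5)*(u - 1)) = u - 1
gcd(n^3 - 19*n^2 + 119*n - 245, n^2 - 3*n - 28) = n - 7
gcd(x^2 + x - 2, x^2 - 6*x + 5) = x - 1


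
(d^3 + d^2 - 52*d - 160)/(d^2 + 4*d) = d - 3 - 40/d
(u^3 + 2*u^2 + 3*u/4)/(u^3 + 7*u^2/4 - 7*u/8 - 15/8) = 2*u*(2*u + 1)/(4*u^2 + u - 5)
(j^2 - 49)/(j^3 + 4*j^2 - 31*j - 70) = (j - 7)/(j^2 - 3*j - 10)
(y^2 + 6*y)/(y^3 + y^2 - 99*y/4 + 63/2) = 4*y/(4*y^2 - 20*y + 21)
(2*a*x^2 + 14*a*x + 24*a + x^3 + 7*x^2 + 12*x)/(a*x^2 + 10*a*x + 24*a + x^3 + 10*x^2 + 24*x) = (2*a*x + 6*a + x^2 + 3*x)/(a*x + 6*a + x^2 + 6*x)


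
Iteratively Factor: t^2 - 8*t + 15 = (t - 3)*(t - 5)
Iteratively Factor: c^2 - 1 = (c + 1)*(c - 1)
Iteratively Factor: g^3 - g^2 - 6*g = (g)*(g^2 - g - 6) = g*(g - 3)*(g + 2)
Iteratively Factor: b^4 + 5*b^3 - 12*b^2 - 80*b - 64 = (b + 4)*(b^3 + b^2 - 16*b - 16) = (b + 1)*(b + 4)*(b^2 - 16) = (b - 4)*(b + 1)*(b + 4)*(b + 4)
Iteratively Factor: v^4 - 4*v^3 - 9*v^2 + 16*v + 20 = (v + 1)*(v^3 - 5*v^2 - 4*v + 20) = (v - 2)*(v + 1)*(v^2 - 3*v - 10) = (v - 2)*(v + 1)*(v + 2)*(v - 5)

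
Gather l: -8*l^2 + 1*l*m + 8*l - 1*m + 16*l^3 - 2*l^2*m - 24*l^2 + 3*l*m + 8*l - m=16*l^3 + l^2*(-2*m - 32) + l*(4*m + 16) - 2*m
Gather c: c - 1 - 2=c - 3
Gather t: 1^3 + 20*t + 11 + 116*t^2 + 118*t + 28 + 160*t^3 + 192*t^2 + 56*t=160*t^3 + 308*t^2 + 194*t + 40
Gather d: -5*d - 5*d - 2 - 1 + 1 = -10*d - 2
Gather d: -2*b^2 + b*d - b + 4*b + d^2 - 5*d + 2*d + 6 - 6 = -2*b^2 + 3*b + d^2 + d*(b - 3)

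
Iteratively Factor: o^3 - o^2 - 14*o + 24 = (o + 4)*(o^2 - 5*o + 6) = (o - 2)*(o + 4)*(o - 3)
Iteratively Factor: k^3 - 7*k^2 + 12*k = (k - 3)*(k^2 - 4*k) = (k - 4)*(k - 3)*(k)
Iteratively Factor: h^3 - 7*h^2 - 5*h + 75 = (h + 3)*(h^2 - 10*h + 25) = (h - 5)*(h + 3)*(h - 5)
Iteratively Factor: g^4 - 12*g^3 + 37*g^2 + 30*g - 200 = (g + 2)*(g^3 - 14*g^2 + 65*g - 100) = (g - 4)*(g + 2)*(g^2 - 10*g + 25) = (g - 5)*(g - 4)*(g + 2)*(g - 5)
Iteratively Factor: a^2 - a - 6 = (a + 2)*(a - 3)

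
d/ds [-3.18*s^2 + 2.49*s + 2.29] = 2.49 - 6.36*s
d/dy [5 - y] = -1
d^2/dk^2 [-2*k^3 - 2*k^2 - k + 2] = -12*k - 4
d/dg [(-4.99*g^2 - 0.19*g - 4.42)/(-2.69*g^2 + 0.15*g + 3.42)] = (-1.2596*g^2 - 57.9112*g + 0.0131999999999999)/(7.2361*g^4 - 0.807*g^3 - 18.3771*g^2 + 1.026*g + 11.6964)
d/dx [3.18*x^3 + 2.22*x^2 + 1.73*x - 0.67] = 9.54*x^2 + 4.44*x + 1.73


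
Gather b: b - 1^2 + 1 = b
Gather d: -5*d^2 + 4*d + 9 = -5*d^2 + 4*d + 9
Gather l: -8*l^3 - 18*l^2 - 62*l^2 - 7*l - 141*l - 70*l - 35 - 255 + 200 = -8*l^3 - 80*l^2 - 218*l - 90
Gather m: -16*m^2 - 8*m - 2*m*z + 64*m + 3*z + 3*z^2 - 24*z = -16*m^2 + m*(56 - 2*z) + 3*z^2 - 21*z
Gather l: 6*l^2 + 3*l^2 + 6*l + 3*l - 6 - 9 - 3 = 9*l^2 + 9*l - 18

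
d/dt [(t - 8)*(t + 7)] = 2*t - 1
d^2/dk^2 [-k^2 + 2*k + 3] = -2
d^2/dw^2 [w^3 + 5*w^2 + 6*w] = 6*w + 10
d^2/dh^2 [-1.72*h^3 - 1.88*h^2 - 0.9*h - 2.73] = -10.32*h - 3.76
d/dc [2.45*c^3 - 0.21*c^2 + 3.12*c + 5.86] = 7.35*c^2 - 0.42*c + 3.12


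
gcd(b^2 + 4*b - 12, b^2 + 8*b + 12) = b + 6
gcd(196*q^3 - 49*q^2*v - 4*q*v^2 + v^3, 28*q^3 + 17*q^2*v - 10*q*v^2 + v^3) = 28*q^2 - 11*q*v + v^2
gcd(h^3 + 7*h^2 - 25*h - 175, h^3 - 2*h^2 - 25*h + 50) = h^2 - 25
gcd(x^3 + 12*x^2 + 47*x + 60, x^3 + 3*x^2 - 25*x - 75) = x^2 + 8*x + 15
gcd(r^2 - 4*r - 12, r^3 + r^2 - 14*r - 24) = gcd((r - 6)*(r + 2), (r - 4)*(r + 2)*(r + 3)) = r + 2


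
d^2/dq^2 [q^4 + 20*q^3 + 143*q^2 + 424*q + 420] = 12*q^2 + 120*q + 286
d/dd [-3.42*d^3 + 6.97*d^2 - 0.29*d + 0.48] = -10.26*d^2 + 13.94*d - 0.29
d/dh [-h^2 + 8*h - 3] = 8 - 2*h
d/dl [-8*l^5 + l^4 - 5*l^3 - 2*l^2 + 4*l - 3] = -40*l^4 + 4*l^3 - 15*l^2 - 4*l + 4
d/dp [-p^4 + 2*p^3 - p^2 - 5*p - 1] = -4*p^3 + 6*p^2 - 2*p - 5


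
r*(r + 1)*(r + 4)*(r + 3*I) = r^4 + 5*r^3 + 3*I*r^3 + 4*r^2 + 15*I*r^2 + 12*I*r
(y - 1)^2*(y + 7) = y^3 + 5*y^2 - 13*y + 7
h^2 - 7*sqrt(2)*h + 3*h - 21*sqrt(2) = (h + 3)*(h - 7*sqrt(2))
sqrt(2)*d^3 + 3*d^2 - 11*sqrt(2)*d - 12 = (d - 2*sqrt(2))*(d + 3*sqrt(2))*(sqrt(2)*d + 1)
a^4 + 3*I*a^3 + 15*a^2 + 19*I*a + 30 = (a - 3*I)*(a - I)*(a + 2*I)*(a + 5*I)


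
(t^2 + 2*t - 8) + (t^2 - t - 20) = 2*t^2 + t - 28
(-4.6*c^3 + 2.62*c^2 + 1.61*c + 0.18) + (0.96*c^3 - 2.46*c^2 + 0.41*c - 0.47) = -3.64*c^3 + 0.16*c^2 + 2.02*c - 0.29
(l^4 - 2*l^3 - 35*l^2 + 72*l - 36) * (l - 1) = l^5 - 3*l^4 - 33*l^3 + 107*l^2 - 108*l + 36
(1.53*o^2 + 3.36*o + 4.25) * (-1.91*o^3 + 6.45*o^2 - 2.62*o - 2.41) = -2.9223*o^5 + 3.4509*o^4 + 9.5459*o^3 + 14.922*o^2 - 19.2326*o - 10.2425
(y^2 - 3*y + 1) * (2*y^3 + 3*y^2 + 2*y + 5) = 2*y^5 - 3*y^4 - 5*y^3 + 2*y^2 - 13*y + 5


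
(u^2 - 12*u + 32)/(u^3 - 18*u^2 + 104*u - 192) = 1/(u - 6)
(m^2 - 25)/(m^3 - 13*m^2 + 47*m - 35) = (m + 5)/(m^2 - 8*m + 7)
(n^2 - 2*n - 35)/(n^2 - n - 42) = (n + 5)/(n + 6)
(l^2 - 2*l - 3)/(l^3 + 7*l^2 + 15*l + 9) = (l - 3)/(l^2 + 6*l + 9)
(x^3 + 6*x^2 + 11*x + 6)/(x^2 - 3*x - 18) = (x^2 + 3*x + 2)/(x - 6)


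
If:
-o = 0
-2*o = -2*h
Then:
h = 0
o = 0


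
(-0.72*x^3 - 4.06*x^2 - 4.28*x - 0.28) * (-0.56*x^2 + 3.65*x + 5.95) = 0.4032*x^5 - 0.3544*x^4 - 16.7062*x^3 - 39.6222*x^2 - 26.488*x - 1.666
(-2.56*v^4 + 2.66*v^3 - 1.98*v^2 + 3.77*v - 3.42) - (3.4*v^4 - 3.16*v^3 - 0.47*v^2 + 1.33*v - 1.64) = -5.96*v^4 + 5.82*v^3 - 1.51*v^2 + 2.44*v - 1.78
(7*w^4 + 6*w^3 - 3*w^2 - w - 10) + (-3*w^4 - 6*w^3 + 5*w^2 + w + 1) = 4*w^4 + 2*w^2 - 9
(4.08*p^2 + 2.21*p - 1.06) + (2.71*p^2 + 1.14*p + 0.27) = 6.79*p^2 + 3.35*p - 0.79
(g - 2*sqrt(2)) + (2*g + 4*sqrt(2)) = 3*g + 2*sqrt(2)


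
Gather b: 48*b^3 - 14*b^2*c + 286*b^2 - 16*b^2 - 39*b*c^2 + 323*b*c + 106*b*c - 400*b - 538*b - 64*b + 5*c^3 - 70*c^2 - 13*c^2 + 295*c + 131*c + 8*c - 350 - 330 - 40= 48*b^3 + b^2*(270 - 14*c) + b*(-39*c^2 + 429*c - 1002) + 5*c^3 - 83*c^2 + 434*c - 720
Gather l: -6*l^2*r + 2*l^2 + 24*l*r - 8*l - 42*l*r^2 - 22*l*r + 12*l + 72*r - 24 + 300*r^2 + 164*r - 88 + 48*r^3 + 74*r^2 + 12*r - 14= l^2*(2 - 6*r) + l*(-42*r^2 + 2*r + 4) + 48*r^3 + 374*r^2 + 248*r - 126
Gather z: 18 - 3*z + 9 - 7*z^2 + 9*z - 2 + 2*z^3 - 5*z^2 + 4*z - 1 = 2*z^3 - 12*z^2 + 10*z + 24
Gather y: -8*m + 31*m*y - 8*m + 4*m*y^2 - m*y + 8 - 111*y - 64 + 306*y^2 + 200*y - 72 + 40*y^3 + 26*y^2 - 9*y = -16*m + 40*y^3 + y^2*(4*m + 332) + y*(30*m + 80) - 128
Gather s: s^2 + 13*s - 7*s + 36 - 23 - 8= s^2 + 6*s + 5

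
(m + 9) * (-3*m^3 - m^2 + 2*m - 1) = -3*m^4 - 28*m^3 - 7*m^2 + 17*m - 9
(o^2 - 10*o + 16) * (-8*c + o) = -8*c*o^2 + 80*c*o - 128*c + o^3 - 10*o^2 + 16*o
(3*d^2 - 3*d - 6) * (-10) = -30*d^2 + 30*d + 60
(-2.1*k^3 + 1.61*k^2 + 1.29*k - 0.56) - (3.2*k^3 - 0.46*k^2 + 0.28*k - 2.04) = -5.3*k^3 + 2.07*k^2 + 1.01*k + 1.48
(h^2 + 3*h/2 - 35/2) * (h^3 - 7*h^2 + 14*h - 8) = h^5 - 11*h^4/2 - 14*h^3 + 271*h^2/2 - 257*h + 140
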